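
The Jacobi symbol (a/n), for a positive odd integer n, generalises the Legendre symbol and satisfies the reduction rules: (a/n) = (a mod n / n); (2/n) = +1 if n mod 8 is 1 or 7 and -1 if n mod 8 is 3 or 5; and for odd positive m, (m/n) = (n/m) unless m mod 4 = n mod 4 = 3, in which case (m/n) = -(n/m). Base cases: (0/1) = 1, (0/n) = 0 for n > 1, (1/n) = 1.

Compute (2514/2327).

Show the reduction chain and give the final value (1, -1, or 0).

1

(2514/2327) = (187/2327)   [reduce mod 2327]
reciprocity: (187/2327) = -1·(2327/187) since 187 mod 4 = 3, 2327 mod 4 = 3; sign now -1
(2327/187) = (83/187)   [reduce mod 187]
reciprocity: (83/187) = -1·(187/83) since 83 mod 4 = 3, 187 mod 4 = 3; sign now +1
(187/83) = (21/83)   [reduce mod 83]
reciprocity: (21/83) = +1·(83/21) since 21 mod 4 = 1, 83 mod 4 = 3; sign now +1
(83/21) = (20/21)   [reduce mod 21]
20 = 2^2·5; (2/21) = -1 since 21 mod 8 = 5, so (20/21) = (-1)^2·(5/21); sign now +1
reciprocity: (5/21) = +1·(21/5) since 5 mod 4 = 1, 21 mod 4 = 1; sign now +1
(21/5) = (1/5)   [reduce mod 5]
(1/5) = 1; final value = sign = +1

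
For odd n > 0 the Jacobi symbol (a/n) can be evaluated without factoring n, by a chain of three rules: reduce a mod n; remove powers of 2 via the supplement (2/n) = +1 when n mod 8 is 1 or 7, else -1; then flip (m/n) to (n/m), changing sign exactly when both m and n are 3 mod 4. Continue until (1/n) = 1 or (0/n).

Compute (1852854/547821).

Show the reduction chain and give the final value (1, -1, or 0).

0

(1852854/547821) = (209391/547821)   [reduce mod 547821]
reciprocity: (209391/547821) = +1·(547821/209391) since 209391 mod 4 = 3, 547821 mod 4 = 1; sign now +1
(547821/209391) = (129039/209391)   [reduce mod 209391]
reciprocity: (129039/209391) = -1·(209391/129039) since 129039 mod 4 = 3, 209391 mod 4 = 3; sign now -1
(209391/129039) = (80352/129039)   [reduce mod 129039]
80352 = 2^5·2511; (2/129039) = +1 since 129039 mod 8 = 7, so (80352/129039) = (+1)^5·(2511/129039); sign now -1
reciprocity: (2511/129039) = -1·(129039/2511) since 2511 mod 4 = 3, 129039 mod 4 = 3; sign now +1
(129039/2511) = (978/2511)   [reduce mod 2511]
978 = 2^1·489; (2/2511) = +1 since 2511 mod 8 = 7, so (978/2511) = (+1)^1·(489/2511); sign now +1
reciprocity: (489/2511) = +1·(2511/489) since 489 mod 4 = 1, 2511 mod 4 = 3; sign now +1
(2511/489) = (66/489)   [reduce mod 489]
66 = 2^1·33; (2/489) = +1 since 489 mod 8 = 1, so (66/489) = (+1)^1·(33/489); sign now +1
reciprocity: (33/489) = +1·(489/33) since 33 mod 4 = 1, 489 mod 4 = 1; sign now +1
(489/33) = (27/33)   [reduce mod 33]
reciprocity: (27/33) = +1·(33/27) since 27 mod 4 = 3, 33 mod 4 = 1; sign now +1
(33/27) = (6/27)   [reduce mod 27]
6 = 2^1·3; (2/27) = -1 since 27 mod 8 = 3, so (6/27) = (-1)^1·(3/27); sign now -1
reciprocity: (3/27) = -1·(27/3) since 3 mod 4 = 3, 27 mod 4 = 3; sign now +1
(27/3) = (0/3)   [reduce mod 3]
(0/3) = 0   [gcd(a, n) > 1]; final value = 0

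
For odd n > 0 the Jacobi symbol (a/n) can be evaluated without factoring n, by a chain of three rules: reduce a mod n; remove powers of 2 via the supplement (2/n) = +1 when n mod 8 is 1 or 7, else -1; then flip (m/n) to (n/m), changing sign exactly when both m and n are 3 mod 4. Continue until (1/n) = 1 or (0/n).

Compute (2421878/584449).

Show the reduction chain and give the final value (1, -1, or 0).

1

(2421878/584449): 2421878 mod 584449 = 84082, so (2421878/584449) = (84082/584449)
factor out 2^1: 84082 = 2^1·42041; with 584449 mod 8 = 1, (2/584449) = +1; sign now +1; continue with (42041/584449)
flip (42041/584449) -> (584449/42041): both odd, 42041 mod 4 = 1, 584449 mod 4 = 1, so the flip contributes +1; sign now +1
(584449/42041): 584449 mod 42041 = 37916, so (584449/42041) = (37916/42041)
factor out 2^2: 37916 = 2^2·9479; with 42041 mod 8 = 1, (2/42041) = +1; sign now +1; continue with (9479/42041)
flip (9479/42041) -> (42041/9479): both odd, 9479 mod 4 = 3, 42041 mod 4 = 1, so the flip contributes +1; sign now +1
(42041/9479): 42041 mod 9479 = 4125, so (42041/9479) = (4125/9479)
flip (4125/9479) -> (9479/4125): both odd, 4125 mod 4 = 1, 9479 mod 4 = 3, so the flip contributes +1; sign now +1
(9479/4125): 9479 mod 4125 = 1229, so (9479/4125) = (1229/4125)
flip (1229/4125) -> (4125/1229): both odd, 1229 mod 4 = 1, 4125 mod 4 = 1, so the flip contributes +1; sign now +1
(4125/1229): 4125 mod 1229 = 438, so (4125/1229) = (438/1229)
factor out 2^1: 438 = 2^1·219; with 1229 mod 8 = 5, (2/1229) = -1; sign now -1; continue with (219/1229)
flip (219/1229) -> (1229/219): both odd, 219 mod 4 = 3, 1229 mod 4 = 1, so the flip contributes +1; sign now -1
(1229/219): 1229 mod 219 = 134, so (1229/219) = (134/219)
factor out 2^1: 134 = 2^1·67; with 219 mod 8 = 3, (2/219) = -1; sign now +1; continue with (67/219)
flip (67/219) -> (219/67): both odd, 67 mod 4 = 3, 219 mod 4 = 3, so the flip contributes -1; sign now -1
(219/67): 219 mod 67 = 18, so (219/67) = (18/67)
factor out 2^1: 18 = 2^1·9; with 67 mod 8 = 3, (2/67) = -1; sign now +1; continue with (9/67)
flip (9/67) -> (67/9): both odd, 9 mod 4 = 1, 67 mod 4 = 3, so the flip contributes +1; sign now +1
(67/9): 67 mod 9 = 4, so (67/9) = (4/9)
factor out 2^2: 4 = 2^2·1; with 9 mod 8 = 1, (2/9) = +1; sign now +1; continue with (1/9)
reached (1/9) = 1, so the symbol is +1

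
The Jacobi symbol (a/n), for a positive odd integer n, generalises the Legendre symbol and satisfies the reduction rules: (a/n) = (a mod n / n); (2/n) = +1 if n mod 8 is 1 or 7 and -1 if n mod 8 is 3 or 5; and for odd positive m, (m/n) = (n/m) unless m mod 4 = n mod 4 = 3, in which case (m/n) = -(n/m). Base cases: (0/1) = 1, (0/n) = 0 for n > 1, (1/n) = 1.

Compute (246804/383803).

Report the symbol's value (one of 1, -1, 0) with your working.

1

factor out 2^2: 246804 = 2^2·61701; with 383803 mod 8 = 3, (2/383803) = -1; sign now +1; continue with (61701/383803)
flip (61701/383803) -> (383803/61701): both odd, 61701 mod 4 = 1, 383803 mod 4 = 3, so the flip contributes +1; sign now +1
(383803/61701): 383803 mod 61701 = 13597, so (383803/61701) = (13597/61701)
flip (13597/61701) -> (61701/13597): both odd, 13597 mod 4 = 1, 61701 mod 4 = 1, so the flip contributes +1; sign now +1
(61701/13597): 61701 mod 13597 = 7313, so (61701/13597) = (7313/13597)
flip (7313/13597) -> (13597/7313): both odd, 7313 mod 4 = 1, 13597 mod 4 = 1, so the flip contributes +1; sign now +1
(13597/7313): 13597 mod 7313 = 6284, so (13597/7313) = (6284/7313)
factor out 2^2: 6284 = 2^2·1571; with 7313 mod 8 = 1, (2/7313) = +1; sign now +1; continue with (1571/7313)
flip (1571/7313) -> (7313/1571): both odd, 1571 mod 4 = 3, 7313 mod 4 = 1, so the flip contributes +1; sign now +1
(7313/1571): 7313 mod 1571 = 1029, so (7313/1571) = (1029/1571)
flip (1029/1571) -> (1571/1029): both odd, 1029 mod 4 = 1, 1571 mod 4 = 3, so the flip contributes +1; sign now +1
(1571/1029): 1571 mod 1029 = 542, so (1571/1029) = (542/1029)
factor out 2^1: 542 = 2^1·271; with 1029 mod 8 = 5, (2/1029) = -1; sign now -1; continue with (271/1029)
flip (271/1029) -> (1029/271): both odd, 271 mod 4 = 3, 1029 mod 4 = 1, so the flip contributes +1; sign now -1
(1029/271): 1029 mod 271 = 216, so (1029/271) = (216/271)
factor out 2^3: 216 = 2^3·27; with 271 mod 8 = 7, (2/271) = +1; sign now -1; continue with (27/271)
flip (27/271) -> (271/27): both odd, 27 mod 4 = 3, 271 mod 4 = 3, so the flip contributes -1; sign now +1
(271/27): 271 mod 27 = 1, so (271/27) = (1/27)
reached (1/27) = 1, so the symbol is +1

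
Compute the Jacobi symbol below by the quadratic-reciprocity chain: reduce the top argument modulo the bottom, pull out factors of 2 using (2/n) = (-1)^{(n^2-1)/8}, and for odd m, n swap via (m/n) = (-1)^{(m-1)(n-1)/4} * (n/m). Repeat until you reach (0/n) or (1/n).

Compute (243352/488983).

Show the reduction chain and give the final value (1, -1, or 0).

1

243352 = 2^3·30419; (2/488983) = +1 since 488983 mod 8 = 7, so (243352/488983) = (+1)^3·(30419/488983); sign now +1
reciprocity: (30419/488983) = -1·(488983/30419) since 30419 mod 4 = 3, 488983 mod 4 = 3; sign now -1
(488983/30419) = (2279/30419)   [reduce mod 30419]
reciprocity: (2279/30419) = -1·(30419/2279) since 2279 mod 4 = 3, 30419 mod 4 = 3; sign now +1
(30419/2279) = (792/2279)   [reduce mod 2279]
792 = 2^3·99; (2/2279) = +1 since 2279 mod 8 = 7, so (792/2279) = (+1)^3·(99/2279); sign now +1
reciprocity: (99/2279) = -1·(2279/99) since 99 mod 4 = 3, 2279 mod 4 = 3; sign now -1
(2279/99) = (2/99)   [reduce mod 99]
2 = 2^1·1; (2/99) = -1 since 99 mod 8 = 3, so (2/99) = (-1)^1·(1/99); sign now +1
(1/99) = 1; final value = sign = +1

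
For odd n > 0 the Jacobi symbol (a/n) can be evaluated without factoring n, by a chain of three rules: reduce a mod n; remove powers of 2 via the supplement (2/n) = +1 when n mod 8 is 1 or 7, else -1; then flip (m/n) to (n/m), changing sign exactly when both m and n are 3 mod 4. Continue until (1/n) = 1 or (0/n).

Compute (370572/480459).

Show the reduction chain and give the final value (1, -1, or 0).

factor out 2^2: 370572 = 2^2·92643; with 480459 mod 8 = 3, (2/480459) = -1; sign now +1; continue with (92643/480459)
flip (92643/480459) -> (480459/92643): both odd, 92643 mod 4 = 3, 480459 mod 4 = 3, so the flip contributes -1; sign now -1
(480459/92643): 480459 mod 92643 = 17244, so (480459/92643) = (17244/92643)
factor out 2^2: 17244 = 2^2·4311; with 92643 mod 8 = 3, (2/92643) = -1; sign now -1; continue with (4311/92643)
flip (4311/92643) -> (92643/4311): both odd, 4311 mod 4 = 3, 92643 mod 4 = 3, so the flip contributes -1; sign now +1
(92643/4311): 92643 mod 4311 = 2112, so (92643/4311) = (2112/4311)
factor out 2^6: 2112 = 2^6·33; with 4311 mod 8 = 7, (2/4311) = +1; sign now +1; continue with (33/4311)
flip (33/4311) -> (4311/33): both odd, 33 mod 4 = 1, 4311 mod 4 = 3, so the flip contributes +1; sign now +1
(4311/33): 4311 mod 33 = 21, so (4311/33) = (21/33)
flip (21/33) -> (33/21): both odd, 21 mod 4 = 1, 33 mod 4 = 1, so the flip contributes +1; sign now +1
(33/21): 33 mod 21 = 12, so (33/21) = (12/21)
factor out 2^2: 12 = 2^2·3; with 21 mod 8 = 5, (2/21) = -1; sign now +1; continue with (3/21)
flip (3/21) -> (21/3): both odd, 3 mod 4 = 3, 21 mod 4 = 1, so the flip contributes +1; sign now +1
(21/3): 21 mod 3 = 0, so (21/3) = (0/3)
reached (0/3); gcd(a, n) > 1, so (0/3) = 0 and the symbol is 0

0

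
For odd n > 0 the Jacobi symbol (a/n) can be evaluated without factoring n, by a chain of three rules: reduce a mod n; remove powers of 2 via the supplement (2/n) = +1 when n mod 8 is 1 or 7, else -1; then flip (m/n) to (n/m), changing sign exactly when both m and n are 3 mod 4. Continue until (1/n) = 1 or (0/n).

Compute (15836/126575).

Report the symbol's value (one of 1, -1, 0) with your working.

1

factor out 2^2: 15836 = 2^2·3959; with 126575 mod 8 = 7, (2/126575) = +1; sign now +1; continue with (3959/126575)
flip (3959/126575) -> (126575/3959): both odd, 3959 mod 4 = 3, 126575 mod 4 = 3, so the flip contributes -1; sign now -1
(126575/3959): 126575 mod 3959 = 3846, so (126575/3959) = (3846/3959)
factor out 2^1: 3846 = 2^1·1923; with 3959 mod 8 = 7, (2/3959) = +1; sign now -1; continue with (1923/3959)
flip (1923/3959) -> (3959/1923): both odd, 1923 mod 4 = 3, 3959 mod 4 = 3, so the flip contributes -1; sign now +1
(3959/1923): 3959 mod 1923 = 113, so (3959/1923) = (113/1923)
flip (113/1923) -> (1923/113): both odd, 113 mod 4 = 1, 1923 mod 4 = 3, so the flip contributes +1; sign now +1
(1923/113): 1923 mod 113 = 2, so (1923/113) = (2/113)
factor out 2^1: 2 = 2^1·1; with 113 mod 8 = 1, (2/113) = +1; sign now +1; continue with (1/113)
reached (1/113) = 1, so the symbol is +1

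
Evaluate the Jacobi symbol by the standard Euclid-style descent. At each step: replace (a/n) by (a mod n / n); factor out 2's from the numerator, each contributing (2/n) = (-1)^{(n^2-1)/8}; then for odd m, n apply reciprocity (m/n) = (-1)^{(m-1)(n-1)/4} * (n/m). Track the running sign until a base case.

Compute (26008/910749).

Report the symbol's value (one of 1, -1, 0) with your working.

1

factor out 2^3: 26008 = 2^3·3251; with 910749 mod 8 = 5, (2/910749) = -1; sign now -1; continue with (3251/910749)
flip (3251/910749) -> (910749/3251): both odd, 3251 mod 4 = 3, 910749 mod 4 = 1, so the flip contributes +1; sign now -1
(910749/3251): 910749 mod 3251 = 469, so (910749/3251) = (469/3251)
flip (469/3251) -> (3251/469): both odd, 469 mod 4 = 1, 3251 mod 4 = 3, so the flip contributes +1; sign now -1
(3251/469): 3251 mod 469 = 437, so (3251/469) = (437/469)
flip (437/469) -> (469/437): both odd, 437 mod 4 = 1, 469 mod 4 = 1, so the flip contributes +1; sign now -1
(469/437): 469 mod 437 = 32, so (469/437) = (32/437)
factor out 2^5: 32 = 2^5·1; with 437 mod 8 = 5, (2/437) = -1; sign now +1; continue with (1/437)
reached (1/437) = 1, so the symbol is +1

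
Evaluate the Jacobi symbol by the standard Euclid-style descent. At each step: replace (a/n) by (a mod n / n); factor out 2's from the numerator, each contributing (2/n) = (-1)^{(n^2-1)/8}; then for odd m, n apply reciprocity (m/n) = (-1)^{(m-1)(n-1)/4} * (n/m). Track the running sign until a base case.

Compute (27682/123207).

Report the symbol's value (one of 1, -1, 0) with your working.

27682 = 2^1·13841; (2/123207) = +1 since 123207 mod 8 = 7, so (27682/123207) = (+1)^1·(13841/123207); sign now +1
reciprocity: (13841/123207) = +1·(123207/13841) since 13841 mod 4 = 1, 123207 mod 4 = 3; sign now +1
(123207/13841) = (12479/13841)   [reduce mod 13841]
reciprocity: (12479/13841) = +1·(13841/12479) since 12479 mod 4 = 3, 13841 mod 4 = 1; sign now +1
(13841/12479) = (1362/12479)   [reduce mod 12479]
1362 = 2^1·681; (2/12479) = +1 since 12479 mod 8 = 7, so (1362/12479) = (+1)^1·(681/12479); sign now +1
reciprocity: (681/12479) = +1·(12479/681) since 681 mod 4 = 1, 12479 mod 4 = 3; sign now +1
(12479/681) = (221/681)   [reduce mod 681]
reciprocity: (221/681) = +1·(681/221) since 221 mod 4 = 1, 681 mod 4 = 1; sign now +1
(681/221) = (18/221)   [reduce mod 221]
18 = 2^1·9; (2/221) = -1 since 221 mod 8 = 5, so (18/221) = (-1)^1·(9/221); sign now -1
reciprocity: (9/221) = +1·(221/9) since 9 mod 4 = 1, 221 mod 4 = 1; sign now -1
(221/9) = (5/9)   [reduce mod 9]
reciprocity: (5/9) = +1·(9/5) since 5 mod 4 = 1, 9 mod 4 = 1; sign now -1
(9/5) = (4/5)   [reduce mod 5]
4 = 2^2·1; (2/5) = -1 since 5 mod 8 = 5, so (4/5) = (-1)^2·(1/5); sign now -1
(1/5) = 1; final value = sign = -1

-1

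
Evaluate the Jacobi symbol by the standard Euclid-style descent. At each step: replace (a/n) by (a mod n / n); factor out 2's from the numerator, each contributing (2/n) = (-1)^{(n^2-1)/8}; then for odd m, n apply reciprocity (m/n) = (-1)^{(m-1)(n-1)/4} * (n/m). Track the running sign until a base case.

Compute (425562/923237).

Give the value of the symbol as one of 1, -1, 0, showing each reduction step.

425562 = 2^1·212781; (2/923237) = -1 since 923237 mod 8 = 5, so (425562/923237) = (-1)^1·(212781/923237); sign now -1
reciprocity: (212781/923237) = +1·(923237/212781) since 212781 mod 4 = 1, 923237 mod 4 = 1; sign now -1
(923237/212781) = (72113/212781)   [reduce mod 212781]
reciprocity: (72113/212781) = +1·(212781/72113) since 72113 mod 4 = 1, 212781 mod 4 = 1; sign now -1
(212781/72113) = (68555/72113)   [reduce mod 72113]
reciprocity: (68555/72113) = +1·(72113/68555) since 68555 mod 4 = 3, 72113 mod 4 = 1; sign now -1
(72113/68555) = (3558/68555)   [reduce mod 68555]
3558 = 2^1·1779; (2/68555) = -1 since 68555 mod 8 = 3, so (3558/68555) = (-1)^1·(1779/68555); sign now +1
reciprocity: (1779/68555) = -1·(68555/1779) since 1779 mod 4 = 3, 68555 mod 4 = 3; sign now -1
(68555/1779) = (953/1779)   [reduce mod 1779]
reciprocity: (953/1779) = +1·(1779/953) since 953 mod 4 = 1, 1779 mod 4 = 3; sign now -1
(1779/953) = (826/953)   [reduce mod 953]
826 = 2^1·413; (2/953) = +1 since 953 mod 8 = 1, so (826/953) = (+1)^1·(413/953); sign now -1
reciprocity: (413/953) = +1·(953/413) since 413 mod 4 = 1, 953 mod 4 = 1; sign now -1
(953/413) = (127/413)   [reduce mod 413]
reciprocity: (127/413) = +1·(413/127) since 127 mod 4 = 3, 413 mod 4 = 1; sign now -1
(413/127) = (32/127)   [reduce mod 127]
32 = 2^5·1; (2/127) = +1 since 127 mod 8 = 7, so (32/127) = (+1)^5·(1/127); sign now -1
(1/127) = 1; final value = sign = -1

-1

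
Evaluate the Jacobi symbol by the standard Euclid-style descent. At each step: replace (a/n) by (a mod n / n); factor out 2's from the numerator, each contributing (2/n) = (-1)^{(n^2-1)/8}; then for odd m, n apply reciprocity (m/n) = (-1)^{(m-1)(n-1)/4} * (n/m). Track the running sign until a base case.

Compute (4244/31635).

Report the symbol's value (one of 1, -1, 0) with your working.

factor out 2^2: 4244 = 2^2·1061; with 31635 mod 8 = 3, (2/31635) = -1; sign now +1; continue with (1061/31635)
flip (1061/31635) -> (31635/1061): both odd, 1061 mod 4 = 1, 31635 mod 4 = 3, so the flip contributes +1; sign now +1
(31635/1061): 31635 mod 1061 = 866, so (31635/1061) = (866/1061)
factor out 2^1: 866 = 2^1·433; with 1061 mod 8 = 5, (2/1061) = -1; sign now -1; continue with (433/1061)
flip (433/1061) -> (1061/433): both odd, 433 mod 4 = 1, 1061 mod 4 = 1, so the flip contributes +1; sign now -1
(1061/433): 1061 mod 433 = 195, so (1061/433) = (195/433)
flip (195/433) -> (433/195): both odd, 195 mod 4 = 3, 433 mod 4 = 1, so the flip contributes +1; sign now -1
(433/195): 433 mod 195 = 43, so (433/195) = (43/195)
flip (43/195) -> (195/43): both odd, 43 mod 4 = 3, 195 mod 4 = 3, so the flip contributes -1; sign now +1
(195/43): 195 mod 43 = 23, so (195/43) = (23/43)
flip (23/43) -> (43/23): both odd, 23 mod 4 = 3, 43 mod 4 = 3, so the flip contributes -1; sign now -1
(43/23): 43 mod 23 = 20, so (43/23) = (20/23)
factor out 2^2: 20 = 2^2·5; with 23 mod 8 = 7, (2/23) = +1; sign now -1; continue with (5/23)
flip (5/23) -> (23/5): both odd, 5 mod 4 = 1, 23 mod 4 = 3, so the flip contributes +1; sign now -1
(23/5): 23 mod 5 = 3, so (23/5) = (3/5)
flip (3/5) -> (5/3): both odd, 3 mod 4 = 3, 5 mod 4 = 1, so the flip contributes +1; sign now -1
(5/3): 5 mod 3 = 2, so (5/3) = (2/3)
factor out 2^1: 2 = 2^1·1; with 3 mod 8 = 3, (2/3) = -1; sign now +1; continue with (1/3)
reached (1/3) = 1, so the symbol is +1

1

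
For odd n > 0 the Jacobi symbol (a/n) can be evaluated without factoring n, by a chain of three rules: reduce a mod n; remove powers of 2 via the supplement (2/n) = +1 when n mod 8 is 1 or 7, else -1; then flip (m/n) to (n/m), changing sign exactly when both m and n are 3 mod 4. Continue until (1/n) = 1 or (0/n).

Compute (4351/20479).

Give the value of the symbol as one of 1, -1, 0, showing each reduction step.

1

flip (4351/20479) -> (20479/4351): both odd, 4351 mod 4 = 3, 20479 mod 4 = 3, so the flip contributes -1; sign now -1
(20479/4351): 20479 mod 4351 = 3075, so (20479/4351) = (3075/4351)
flip (3075/4351) -> (4351/3075): both odd, 3075 mod 4 = 3, 4351 mod 4 = 3, so the flip contributes -1; sign now +1
(4351/3075): 4351 mod 3075 = 1276, so (4351/3075) = (1276/3075)
factor out 2^2: 1276 = 2^2·319; with 3075 mod 8 = 3, (2/3075) = -1; sign now +1; continue with (319/3075)
flip (319/3075) -> (3075/319): both odd, 319 mod 4 = 3, 3075 mod 4 = 3, so the flip contributes -1; sign now -1
(3075/319): 3075 mod 319 = 204, so (3075/319) = (204/319)
factor out 2^2: 204 = 2^2·51; with 319 mod 8 = 7, (2/319) = +1; sign now -1; continue with (51/319)
flip (51/319) -> (319/51): both odd, 51 mod 4 = 3, 319 mod 4 = 3, so the flip contributes -1; sign now +1
(319/51): 319 mod 51 = 13, so (319/51) = (13/51)
flip (13/51) -> (51/13): both odd, 13 mod 4 = 1, 51 mod 4 = 3, so the flip contributes +1; sign now +1
(51/13): 51 mod 13 = 12, so (51/13) = (12/13)
factor out 2^2: 12 = 2^2·3; with 13 mod 8 = 5, (2/13) = -1; sign now +1; continue with (3/13)
flip (3/13) -> (13/3): both odd, 3 mod 4 = 3, 13 mod 4 = 1, so the flip contributes +1; sign now +1
(13/3): 13 mod 3 = 1, so (13/3) = (1/3)
reached (1/3) = 1, so the symbol is +1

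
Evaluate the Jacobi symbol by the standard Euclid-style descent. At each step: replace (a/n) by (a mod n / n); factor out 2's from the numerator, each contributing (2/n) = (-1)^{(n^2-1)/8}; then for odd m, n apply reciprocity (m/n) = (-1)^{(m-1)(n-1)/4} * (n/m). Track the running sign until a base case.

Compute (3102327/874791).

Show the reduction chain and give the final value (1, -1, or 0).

(3102327/874791): 3102327 mod 874791 = 477954, so (3102327/874791) = (477954/874791)
factor out 2^1: 477954 = 2^1·238977; with 874791 mod 8 = 7, (2/874791) = +1; sign now +1; continue with (238977/874791)
flip (238977/874791) -> (874791/238977): both odd, 238977 mod 4 = 1, 874791 mod 4 = 3, so the flip contributes +1; sign now +1
(874791/238977): 874791 mod 238977 = 157860, so (874791/238977) = (157860/238977)
factor out 2^2: 157860 = 2^2·39465; with 238977 mod 8 = 1, (2/238977) = +1; sign now +1; continue with (39465/238977)
flip (39465/238977) -> (238977/39465): both odd, 39465 mod 4 = 1, 238977 mod 4 = 1, so the flip contributes +1; sign now +1
(238977/39465): 238977 mod 39465 = 2187, so (238977/39465) = (2187/39465)
flip (2187/39465) -> (39465/2187): both odd, 2187 mod 4 = 3, 39465 mod 4 = 1, so the flip contributes +1; sign now +1
(39465/2187): 39465 mod 2187 = 99, so (39465/2187) = (99/2187)
flip (99/2187) -> (2187/99): both odd, 99 mod 4 = 3, 2187 mod 4 = 3, so the flip contributes -1; sign now -1
(2187/99): 2187 mod 99 = 9, so (2187/99) = (9/99)
flip (9/99) -> (99/9): both odd, 9 mod 4 = 1, 99 mod 4 = 3, so the flip contributes +1; sign now -1
(99/9): 99 mod 9 = 0, so (99/9) = (0/9)
reached (0/9); gcd(a, n) > 1, so (0/9) = 0 and the symbol is 0

0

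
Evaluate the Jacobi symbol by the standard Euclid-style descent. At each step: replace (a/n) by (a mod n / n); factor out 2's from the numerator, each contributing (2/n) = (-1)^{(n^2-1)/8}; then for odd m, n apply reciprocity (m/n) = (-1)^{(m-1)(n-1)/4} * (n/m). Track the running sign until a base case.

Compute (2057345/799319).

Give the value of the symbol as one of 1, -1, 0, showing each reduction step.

-1

(2057345/799319): 2057345 mod 799319 = 458707, so (2057345/799319) = (458707/799319)
flip (458707/799319) -> (799319/458707): both odd, 458707 mod 4 = 3, 799319 mod 4 = 3, so the flip contributes -1; sign now -1
(799319/458707): 799319 mod 458707 = 340612, so (799319/458707) = (340612/458707)
factor out 2^2: 340612 = 2^2·85153; with 458707 mod 8 = 3, (2/458707) = -1; sign now -1; continue with (85153/458707)
flip (85153/458707) -> (458707/85153): both odd, 85153 mod 4 = 1, 458707 mod 4 = 3, so the flip contributes +1; sign now -1
(458707/85153): 458707 mod 85153 = 32942, so (458707/85153) = (32942/85153)
factor out 2^1: 32942 = 2^1·16471; with 85153 mod 8 = 1, (2/85153) = +1; sign now -1; continue with (16471/85153)
flip (16471/85153) -> (85153/16471): both odd, 16471 mod 4 = 3, 85153 mod 4 = 1, so the flip contributes +1; sign now -1
(85153/16471): 85153 mod 16471 = 2798, so (85153/16471) = (2798/16471)
factor out 2^1: 2798 = 2^1·1399; with 16471 mod 8 = 7, (2/16471) = +1; sign now -1; continue with (1399/16471)
flip (1399/16471) -> (16471/1399): both odd, 1399 mod 4 = 3, 16471 mod 4 = 3, so the flip contributes -1; sign now +1
(16471/1399): 16471 mod 1399 = 1082, so (16471/1399) = (1082/1399)
factor out 2^1: 1082 = 2^1·541; with 1399 mod 8 = 7, (2/1399) = +1; sign now +1; continue with (541/1399)
flip (541/1399) -> (1399/541): both odd, 541 mod 4 = 1, 1399 mod 4 = 3, so the flip contributes +1; sign now +1
(1399/541): 1399 mod 541 = 317, so (1399/541) = (317/541)
flip (317/541) -> (541/317): both odd, 317 mod 4 = 1, 541 mod 4 = 1, so the flip contributes +1; sign now +1
(541/317): 541 mod 317 = 224, so (541/317) = (224/317)
factor out 2^5: 224 = 2^5·7; with 317 mod 8 = 5, (2/317) = -1; sign now -1; continue with (7/317)
flip (7/317) -> (317/7): both odd, 7 mod 4 = 3, 317 mod 4 = 1, so the flip contributes +1; sign now -1
(317/7): 317 mod 7 = 2, so (317/7) = (2/7)
factor out 2^1: 2 = 2^1·1; with 7 mod 8 = 7, (2/7) = +1; sign now -1; continue with (1/7)
reached (1/7) = 1, so the symbol is -1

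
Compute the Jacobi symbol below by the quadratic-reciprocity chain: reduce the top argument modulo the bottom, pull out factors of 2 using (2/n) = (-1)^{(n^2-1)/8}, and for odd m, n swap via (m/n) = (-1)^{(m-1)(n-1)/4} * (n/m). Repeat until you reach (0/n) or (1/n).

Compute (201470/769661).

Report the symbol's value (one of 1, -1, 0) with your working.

-1

201470 = 2^1·100735; (2/769661) = -1 since 769661 mod 8 = 5, so (201470/769661) = (-1)^1·(100735/769661); sign now -1
reciprocity: (100735/769661) = +1·(769661/100735) since 100735 mod 4 = 3, 769661 mod 4 = 1; sign now -1
(769661/100735) = (64516/100735)   [reduce mod 100735]
64516 = 2^2·16129; (2/100735) = +1 since 100735 mod 8 = 7, so (64516/100735) = (+1)^2·(16129/100735); sign now -1
reciprocity: (16129/100735) = +1·(100735/16129) since 16129 mod 4 = 1, 100735 mod 4 = 3; sign now -1
(100735/16129) = (3961/16129)   [reduce mod 16129]
reciprocity: (3961/16129) = +1·(16129/3961) since 3961 mod 4 = 1, 16129 mod 4 = 1; sign now -1
(16129/3961) = (285/3961)   [reduce mod 3961]
reciprocity: (285/3961) = +1·(3961/285) since 285 mod 4 = 1, 3961 mod 4 = 1; sign now -1
(3961/285) = (256/285)   [reduce mod 285]
256 = 2^8·1; (2/285) = -1 since 285 mod 8 = 5, so (256/285) = (-1)^8·(1/285); sign now -1
(1/285) = 1; final value = sign = -1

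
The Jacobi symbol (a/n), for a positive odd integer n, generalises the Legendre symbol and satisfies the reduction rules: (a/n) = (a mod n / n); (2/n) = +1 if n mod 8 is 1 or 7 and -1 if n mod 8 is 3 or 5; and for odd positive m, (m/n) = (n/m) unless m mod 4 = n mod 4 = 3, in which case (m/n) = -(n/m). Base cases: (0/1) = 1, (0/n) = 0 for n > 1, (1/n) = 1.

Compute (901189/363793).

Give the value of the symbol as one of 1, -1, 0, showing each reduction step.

0

(901189/363793): 901189 mod 363793 = 173603, so (901189/363793) = (173603/363793)
flip (173603/363793) -> (363793/173603): both odd, 173603 mod 4 = 3, 363793 mod 4 = 1, so the flip contributes +1; sign now +1
(363793/173603): 363793 mod 173603 = 16587, so (363793/173603) = (16587/173603)
flip (16587/173603) -> (173603/16587): both odd, 16587 mod 4 = 3, 173603 mod 4 = 3, so the flip contributes -1; sign now -1
(173603/16587): 173603 mod 16587 = 7733, so (173603/16587) = (7733/16587)
flip (7733/16587) -> (16587/7733): both odd, 7733 mod 4 = 1, 16587 mod 4 = 3, so the flip contributes +1; sign now -1
(16587/7733): 16587 mod 7733 = 1121, so (16587/7733) = (1121/7733)
flip (1121/7733) -> (7733/1121): both odd, 1121 mod 4 = 1, 7733 mod 4 = 1, so the flip contributes +1; sign now -1
(7733/1121): 7733 mod 1121 = 1007, so (7733/1121) = (1007/1121)
flip (1007/1121) -> (1121/1007): both odd, 1007 mod 4 = 3, 1121 mod 4 = 1, so the flip contributes +1; sign now -1
(1121/1007): 1121 mod 1007 = 114, so (1121/1007) = (114/1007)
factor out 2^1: 114 = 2^1·57; with 1007 mod 8 = 7, (2/1007) = +1; sign now -1; continue with (57/1007)
flip (57/1007) -> (1007/57): both odd, 57 mod 4 = 1, 1007 mod 4 = 3, so the flip contributes +1; sign now -1
(1007/57): 1007 mod 57 = 38, so (1007/57) = (38/57)
factor out 2^1: 38 = 2^1·19; with 57 mod 8 = 1, (2/57) = +1; sign now -1; continue with (19/57)
flip (19/57) -> (57/19): both odd, 19 mod 4 = 3, 57 mod 4 = 1, so the flip contributes +1; sign now -1
(57/19): 57 mod 19 = 0, so (57/19) = (0/19)
reached (0/19); gcd(a, n) > 1, so (0/19) = 0 and the symbol is 0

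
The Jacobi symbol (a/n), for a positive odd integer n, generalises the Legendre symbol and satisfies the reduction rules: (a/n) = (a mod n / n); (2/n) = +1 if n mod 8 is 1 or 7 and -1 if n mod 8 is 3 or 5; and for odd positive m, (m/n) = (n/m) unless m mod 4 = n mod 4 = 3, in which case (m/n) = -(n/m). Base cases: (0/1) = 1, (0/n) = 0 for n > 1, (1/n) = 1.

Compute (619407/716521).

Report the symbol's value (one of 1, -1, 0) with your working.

1

flip (619407/716521) -> (716521/619407): both odd, 619407 mod 4 = 3, 716521 mod 4 = 1, so the flip contributes +1; sign now +1
(716521/619407): 716521 mod 619407 = 97114, so (716521/619407) = (97114/619407)
factor out 2^1: 97114 = 2^1·48557; with 619407 mod 8 = 7, (2/619407) = +1; sign now +1; continue with (48557/619407)
flip (48557/619407) -> (619407/48557): both odd, 48557 mod 4 = 1, 619407 mod 4 = 3, so the flip contributes +1; sign now +1
(619407/48557): 619407 mod 48557 = 36723, so (619407/48557) = (36723/48557)
flip (36723/48557) -> (48557/36723): both odd, 36723 mod 4 = 3, 48557 mod 4 = 1, so the flip contributes +1; sign now +1
(48557/36723): 48557 mod 36723 = 11834, so (48557/36723) = (11834/36723)
factor out 2^1: 11834 = 2^1·5917; with 36723 mod 8 = 3, (2/36723) = -1; sign now -1; continue with (5917/36723)
flip (5917/36723) -> (36723/5917): both odd, 5917 mod 4 = 1, 36723 mod 4 = 3, so the flip contributes +1; sign now -1
(36723/5917): 36723 mod 5917 = 1221, so (36723/5917) = (1221/5917)
flip (1221/5917) -> (5917/1221): both odd, 1221 mod 4 = 1, 5917 mod 4 = 1, so the flip contributes +1; sign now -1
(5917/1221): 5917 mod 1221 = 1033, so (5917/1221) = (1033/1221)
flip (1033/1221) -> (1221/1033): both odd, 1033 mod 4 = 1, 1221 mod 4 = 1, so the flip contributes +1; sign now -1
(1221/1033): 1221 mod 1033 = 188, so (1221/1033) = (188/1033)
factor out 2^2: 188 = 2^2·47; with 1033 mod 8 = 1, (2/1033) = +1; sign now -1; continue with (47/1033)
flip (47/1033) -> (1033/47): both odd, 47 mod 4 = 3, 1033 mod 4 = 1, so the flip contributes +1; sign now -1
(1033/47): 1033 mod 47 = 46, so (1033/47) = (46/47)
factor out 2^1: 46 = 2^1·23; with 47 mod 8 = 7, (2/47) = +1; sign now -1; continue with (23/47)
flip (23/47) -> (47/23): both odd, 23 mod 4 = 3, 47 mod 4 = 3, so the flip contributes -1; sign now +1
(47/23): 47 mod 23 = 1, so (47/23) = (1/23)
reached (1/23) = 1, so the symbol is +1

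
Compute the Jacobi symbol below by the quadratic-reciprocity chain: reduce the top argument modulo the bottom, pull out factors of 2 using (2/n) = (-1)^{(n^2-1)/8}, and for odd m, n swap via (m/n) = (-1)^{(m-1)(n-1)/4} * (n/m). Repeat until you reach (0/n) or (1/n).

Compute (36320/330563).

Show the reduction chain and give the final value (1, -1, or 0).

1

36320 = 2^5·1135; (2/330563) = -1 since 330563 mod 8 = 3, so (36320/330563) = (-1)^5·(1135/330563); sign now -1
reciprocity: (1135/330563) = -1·(330563/1135) since 1135 mod 4 = 3, 330563 mod 4 = 3; sign now +1
(330563/1135) = (278/1135)   [reduce mod 1135]
278 = 2^1·139; (2/1135) = +1 since 1135 mod 8 = 7, so (278/1135) = (+1)^1·(139/1135); sign now +1
reciprocity: (139/1135) = -1·(1135/139) since 139 mod 4 = 3, 1135 mod 4 = 3; sign now -1
(1135/139) = (23/139)   [reduce mod 139]
reciprocity: (23/139) = -1·(139/23) since 23 mod 4 = 3, 139 mod 4 = 3; sign now +1
(139/23) = (1/23)   [reduce mod 23]
(1/23) = 1; final value = sign = +1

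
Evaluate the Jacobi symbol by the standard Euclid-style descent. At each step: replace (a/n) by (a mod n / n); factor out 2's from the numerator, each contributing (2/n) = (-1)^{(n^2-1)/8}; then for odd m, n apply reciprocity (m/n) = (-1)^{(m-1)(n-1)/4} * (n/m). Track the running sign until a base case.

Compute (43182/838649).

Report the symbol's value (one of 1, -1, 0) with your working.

43182 = 2^1·21591; (2/838649) = +1 since 838649 mod 8 = 1, so (43182/838649) = (+1)^1·(21591/838649); sign now +1
reciprocity: (21591/838649) = +1·(838649/21591) since 21591 mod 4 = 3, 838649 mod 4 = 1; sign now +1
(838649/21591) = (18191/21591)   [reduce mod 21591]
reciprocity: (18191/21591) = -1·(21591/18191) since 18191 mod 4 = 3, 21591 mod 4 = 3; sign now -1
(21591/18191) = (3400/18191)   [reduce mod 18191]
3400 = 2^3·425; (2/18191) = +1 since 18191 mod 8 = 7, so (3400/18191) = (+1)^3·(425/18191); sign now -1
reciprocity: (425/18191) = +1·(18191/425) since 425 mod 4 = 1, 18191 mod 4 = 3; sign now -1
(18191/425) = (341/425)   [reduce mod 425]
reciprocity: (341/425) = +1·(425/341) since 341 mod 4 = 1, 425 mod 4 = 1; sign now -1
(425/341) = (84/341)   [reduce mod 341]
84 = 2^2·21; (2/341) = -1 since 341 mod 8 = 5, so (84/341) = (-1)^2·(21/341); sign now -1
reciprocity: (21/341) = +1·(341/21) since 21 mod 4 = 1, 341 mod 4 = 1; sign now -1
(341/21) = (5/21)   [reduce mod 21]
reciprocity: (5/21) = +1·(21/5) since 5 mod 4 = 1, 21 mod 4 = 1; sign now -1
(21/5) = (1/5)   [reduce mod 5]
(1/5) = 1; final value = sign = -1

-1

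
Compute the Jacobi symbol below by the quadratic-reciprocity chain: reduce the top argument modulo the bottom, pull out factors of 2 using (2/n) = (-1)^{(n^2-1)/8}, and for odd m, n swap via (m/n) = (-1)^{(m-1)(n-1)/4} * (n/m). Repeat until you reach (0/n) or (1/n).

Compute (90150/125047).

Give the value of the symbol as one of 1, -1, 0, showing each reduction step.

-1

factor out 2^1: 90150 = 2^1·45075; with 125047 mod 8 = 7, (2/125047) = +1; sign now +1; continue with (45075/125047)
flip (45075/125047) -> (125047/45075): both odd, 45075 mod 4 = 3, 125047 mod 4 = 3, so the flip contributes -1; sign now -1
(125047/45075): 125047 mod 45075 = 34897, so (125047/45075) = (34897/45075)
flip (34897/45075) -> (45075/34897): both odd, 34897 mod 4 = 1, 45075 mod 4 = 3, so the flip contributes +1; sign now -1
(45075/34897): 45075 mod 34897 = 10178, so (45075/34897) = (10178/34897)
factor out 2^1: 10178 = 2^1·5089; with 34897 mod 8 = 1, (2/34897) = +1; sign now -1; continue with (5089/34897)
flip (5089/34897) -> (34897/5089): both odd, 5089 mod 4 = 1, 34897 mod 4 = 1, so the flip contributes +1; sign now -1
(34897/5089): 34897 mod 5089 = 4363, so (34897/5089) = (4363/5089)
flip (4363/5089) -> (5089/4363): both odd, 4363 mod 4 = 3, 5089 mod 4 = 1, so the flip contributes +1; sign now -1
(5089/4363): 5089 mod 4363 = 726, so (5089/4363) = (726/4363)
factor out 2^1: 726 = 2^1·363; with 4363 mod 8 = 3, (2/4363) = -1; sign now +1; continue with (363/4363)
flip (363/4363) -> (4363/363): both odd, 363 mod 4 = 3, 4363 mod 4 = 3, so the flip contributes -1; sign now -1
(4363/363): 4363 mod 363 = 7, so (4363/363) = (7/363)
flip (7/363) -> (363/7): both odd, 7 mod 4 = 3, 363 mod 4 = 3, so the flip contributes -1; sign now +1
(363/7): 363 mod 7 = 6, so (363/7) = (6/7)
factor out 2^1: 6 = 2^1·3; with 7 mod 8 = 7, (2/7) = +1; sign now +1; continue with (3/7)
flip (3/7) -> (7/3): both odd, 3 mod 4 = 3, 7 mod 4 = 3, so the flip contributes -1; sign now -1
(7/3): 7 mod 3 = 1, so (7/3) = (1/3)
reached (1/3) = 1, so the symbol is -1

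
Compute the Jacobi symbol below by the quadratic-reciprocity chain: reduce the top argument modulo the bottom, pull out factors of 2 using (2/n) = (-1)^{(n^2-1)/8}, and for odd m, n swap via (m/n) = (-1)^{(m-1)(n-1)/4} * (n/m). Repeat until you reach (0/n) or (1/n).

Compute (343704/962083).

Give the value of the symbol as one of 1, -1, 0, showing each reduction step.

1

factor out 2^3: 343704 = 2^3·42963; with 962083 mod 8 = 3, (2/962083) = -1; sign now -1; continue with (42963/962083)
flip (42963/962083) -> (962083/42963): both odd, 42963 mod 4 = 3, 962083 mod 4 = 3, so the flip contributes -1; sign now +1
(962083/42963): 962083 mod 42963 = 16897, so (962083/42963) = (16897/42963)
flip (16897/42963) -> (42963/16897): both odd, 16897 mod 4 = 1, 42963 mod 4 = 3, so the flip contributes +1; sign now +1
(42963/16897): 42963 mod 16897 = 9169, so (42963/16897) = (9169/16897)
flip (9169/16897) -> (16897/9169): both odd, 9169 mod 4 = 1, 16897 mod 4 = 1, so the flip contributes +1; sign now +1
(16897/9169): 16897 mod 9169 = 7728, so (16897/9169) = (7728/9169)
factor out 2^4: 7728 = 2^4·483; with 9169 mod 8 = 1, (2/9169) = +1; sign now +1; continue with (483/9169)
flip (483/9169) -> (9169/483): both odd, 483 mod 4 = 3, 9169 mod 4 = 1, so the flip contributes +1; sign now +1
(9169/483): 9169 mod 483 = 475, so (9169/483) = (475/483)
flip (475/483) -> (483/475): both odd, 475 mod 4 = 3, 483 mod 4 = 3, so the flip contributes -1; sign now -1
(483/475): 483 mod 475 = 8, so (483/475) = (8/475)
factor out 2^3: 8 = 2^3·1; with 475 mod 8 = 3, (2/475) = -1; sign now +1; continue with (1/475)
reached (1/475) = 1, so the symbol is +1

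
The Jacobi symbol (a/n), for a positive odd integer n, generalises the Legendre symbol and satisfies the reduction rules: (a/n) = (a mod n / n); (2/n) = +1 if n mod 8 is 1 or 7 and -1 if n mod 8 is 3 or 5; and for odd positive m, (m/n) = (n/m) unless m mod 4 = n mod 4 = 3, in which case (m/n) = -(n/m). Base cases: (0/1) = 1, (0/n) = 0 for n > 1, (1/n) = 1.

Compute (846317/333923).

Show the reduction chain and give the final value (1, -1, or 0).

(846317/333923): 846317 mod 333923 = 178471, so (846317/333923) = (178471/333923)
flip (178471/333923) -> (333923/178471): both odd, 178471 mod 4 = 3, 333923 mod 4 = 3, so the flip contributes -1; sign now -1
(333923/178471): 333923 mod 178471 = 155452, so (333923/178471) = (155452/178471)
factor out 2^2: 155452 = 2^2·38863; with 178471 mod 8 = 7, (2/178471) = +1; sign now -1; continue with (38863/178471)
flip (38863/178471) -> (178471/38863): both odd, 38863 mod 4 = 3, 178471 mod 4 = 3, so the flip contributes -1; sign now +1
(178471/38863): 178471 mod 38863 = 23019, so (178471/38863) = (23019/38863)
flip (23019/38863) -> (38863/23019): both odd, 23019 mod 4 = 3, 38863 mod 4 = 3, so the flip contributes -1; sign now -1
(38863/23019): 38863 mod 23019 = 15844, so (38863/23019) = (15844/23019)
factor out 2^2: 15844 = 2^2·3961; with 23019 mod 8 = 3, (2/23019) = -1; sign now -1; continue with (3961/23019)
flip (3961/23019) -> (23019/3961): both odd, 3961 mod 4 = 1, 23019 mod 4 = 3, so the flip contributes +1; sign now -1
(23019/3961): 23019 mod 3961 = 3214, so (23019/3961) = (3214/3961)
factor out 2^1: 3214 = 2^1·1607; with 3961 mod 8 = 1, (2/3961) = +1; sign now -1; continue with (1607/3961)
flip (1607/3961) -> (3961/1607): both odd, 1607 mod 4 = 3, 3961 mod 4 = 1, so the flip contributes +1; sign now -1
(3961/1607): 3961 mod 1607 = 747, so (3961/1607) = (747/1607)
flip (747/1607) -> (1607/747): both odd, 747 mod 4 = 3, 1607 mod 4 = 3, so the flip contributes -1; sign now +1
(1607/747): 1607 mod 747 = 113, so (1607/747) = (113/747)
flip (113/747) -> (747/113): both odd, 113 mod 4 = 1, 747 mod 4 = 3, so the flip contributes +1; sign now +1
(747/113): 747 mod 113 = 69, so (747/113) = (69/113)
flip (69/113) -> (113/69): both odd, 69 mod 4 = 1, 113 mod 4 = 1, so the flip contributes +1; sign now +1
(113/69): 113 mod 69 = 44, so (113/69) = (44/69)
factor out 2^2: 44 = 2^2·11; with 69 mod 8 = 5, (2/69) = -1; sign now +1; continue with (11/69)
flip (11/69) -> (69/11): both odd, 11 mod 4 = 3, 69 mod 4 = 1, so the flip contributes +1; sign now +1
(69/11): 69 mod 11 = 3, so (69/11) = (3/11)
flip (3/11) -> (11/3): both odd, 3 mod 4 = 3, 11 mod 4 = 3, so the flip contributes -1; sign now -1
(11/3): 11 mod 3 = 2, so (11/3) = (2/3)
factor out 2^1: 2 = 2^1·1; with 3 mod 8 = 3, (2/3) = -1; sign now +1; continue with (1/3)
reached (1/3) = 1, so the symbol is +1

1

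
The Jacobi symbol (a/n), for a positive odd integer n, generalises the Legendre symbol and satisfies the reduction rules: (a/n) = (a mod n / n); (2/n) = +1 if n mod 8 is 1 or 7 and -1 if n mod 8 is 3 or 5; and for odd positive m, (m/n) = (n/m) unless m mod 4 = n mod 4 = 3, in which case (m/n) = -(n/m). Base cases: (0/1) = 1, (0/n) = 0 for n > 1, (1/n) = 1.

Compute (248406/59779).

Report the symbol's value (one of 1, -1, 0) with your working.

(248406/59779): 248406 mod 59779 = 9290, so (248406/59779) = (9290/59779)
factor out 2^1: 9290 = 2^1·4645; with 59779 mod 8 = 3, (2/59779) = -1; sign now -1; continue with (4645/59779)
flip (4645/59779) -> (59779/4645): both odd, 4645 mod 4 = 1, 59779 mod 4 = 3, so the flip contributes +1; sign now -1
(59779/4645): 59779 mod 4645 = 4039, so (59779/4645) = (4039/4645)
flip (4039/4645) -> (4645/4039): both odd, 4039 mod 4 = 3, 4645 mod 4 = 1, so the flip contributes +1; sign now -1
(4645/4039): 4645 mod 4039 = 606, so (4645/4039) = (606/4039)
factor out 2^1: 606 = 2^1·303; with 4039 mod 8 = 7, (2/4039) = +1; sign now -1; continue with (303/4039)
flip (303/4039) -> (4039/303): both odd, 303 mod 4 = 3, 4039 mod 4 = 3, so the flip contributes -1; sign now +1
(4039/303): 4039 mod 303 = 100, so (4039/303) = (100/303)
factor out 2^2: 100 = 2^2·25; with 303 mod 8 = 7, (2/303) = +1; sign now +1; continue with (25/303)
flip (25/303) -> (303/25): both odd, 25 mod 4 = 1, 303 mod 4 = 3, so the flip contributes +1; sign now +1
(303/25): 303 mod 25 = 3, so (303/25) = (3/25)
flip (3/25) -> (25/3): both odd, 3 mod 4 = 3, 25 mod 4 = 1, so the flip contributes +1; sign now +1
(25/3): 25 mod 3 = 1, so (25/3) = (1/3)
reached (1/3) = 1, so the symbol is +1

1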